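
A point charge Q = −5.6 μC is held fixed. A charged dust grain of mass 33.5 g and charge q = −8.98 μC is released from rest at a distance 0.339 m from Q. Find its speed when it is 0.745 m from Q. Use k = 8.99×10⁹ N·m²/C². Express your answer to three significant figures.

6.59 m/s

Only the electrostatic force acts, so mechanical energy is conserved: ½mv² = U₁ − U₂ = kQq(1/r₁ − 1/r₂).
U₁ − U₂ = (8.99×10⁹ N·m²/C²)(-5.60×10⁻⁶ C)(-8.98×10⁻⁶ C)(1/0.339 − 1/0.745) = 0.727 J.
v = √(2·0.727/0.0335) = 6.59 m/s.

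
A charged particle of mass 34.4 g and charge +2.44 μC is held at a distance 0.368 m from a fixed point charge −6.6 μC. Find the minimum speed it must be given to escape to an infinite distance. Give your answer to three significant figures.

4.78 m/s

To just escape, total mechanical energy must reach zero at infinity: ½mv²_min + U = 0, so ½mv²_min = −U = |kQq|/r.
|U| = |kQq|/r = (8.99×10⁹ N·m²/C²)(6.60×10⁻⁶)(2.44×10⁻⁶)/(0.368) = 0.393 J.
v_min = √(2|U|/m) = √(2·0.393/0.0344) = 4.78 m/s.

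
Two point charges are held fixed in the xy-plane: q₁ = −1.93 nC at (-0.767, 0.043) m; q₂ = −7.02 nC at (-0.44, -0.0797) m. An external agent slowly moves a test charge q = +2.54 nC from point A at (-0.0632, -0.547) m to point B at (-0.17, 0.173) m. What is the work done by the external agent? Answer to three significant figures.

-1.91×10⁻⁷ J

For quasistatic motion the external work equals the change in potential energy: W_ext = qΔV = q(V_B − V_A).
At A: distances to the source charges are 0.918 m, 0.600 m; V_A = Σ kqᵢ/rᵢ = -124 V.
At B: distances to the source charges are 0.611 m, 0.370 m; V_B = Σ kqᵢ/rᵢ = -199 V.
ΔV = V_B − V_A = -75.0 V.
W_ext = qΔV = (2.54×10⁻⁹ C)(-75.0 V) = -1.91×10⁻⁷ J.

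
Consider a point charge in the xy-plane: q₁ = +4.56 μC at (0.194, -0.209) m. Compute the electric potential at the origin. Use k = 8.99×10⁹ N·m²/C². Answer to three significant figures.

The total potential is the scalar sum of each charge's contribution, V = Σ kqᵢ/rᵢ.
Distances from the field point to each charge: r₁ = 0.285 m.
V = k[(4.56×10⁻⁶)/(0.285)] = 1.44×10⁵ V.

1.44×10⁵ V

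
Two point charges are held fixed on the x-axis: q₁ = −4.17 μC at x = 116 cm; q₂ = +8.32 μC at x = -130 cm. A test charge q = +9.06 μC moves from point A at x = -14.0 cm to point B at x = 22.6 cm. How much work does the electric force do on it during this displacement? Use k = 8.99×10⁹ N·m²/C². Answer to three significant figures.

The work done by the electric force is W_field = −ΔU = −q(V_B − V_A) = q(V_A − V_B).
At A: distances to the source charges are 1.30 m, 1.16 m; V_A = Σ kqᵢ/rᵢ = 3.56×10⁴ V.
At B: distances to the source charges are 0.934 m, 1.53 m; V_B = Σ kqᵢ/rᵢ = 8880 V.
ΔV = V_B − V_A = -2.68×10⁴ V.
W_field = −qΔV = −(9.06×10⁻⁶ C)(-2.68×10⁴ V) = 0.242 J.

0.242 J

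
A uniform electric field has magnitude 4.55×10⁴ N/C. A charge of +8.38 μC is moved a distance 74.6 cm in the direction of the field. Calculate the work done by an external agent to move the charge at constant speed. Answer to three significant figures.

-0.284 J

The potential change for a displacement 74.6 cm in the direction of the field is ΔV = −Ed = -3.39×10⁴ V.
W_ext = qΔV = -0.284 J.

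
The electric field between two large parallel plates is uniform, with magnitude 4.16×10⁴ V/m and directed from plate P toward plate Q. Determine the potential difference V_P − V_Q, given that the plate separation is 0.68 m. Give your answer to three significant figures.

2.83×10⁴ V

In a uniform field, potential decreases in the direction of E: ΔV = −E·d for a displacement d parallel to E.
Going from Q to P is a displacement of 0.68 m opposite to the field, so V_P − V_Q = +Ed = 2.83×10⁴ V.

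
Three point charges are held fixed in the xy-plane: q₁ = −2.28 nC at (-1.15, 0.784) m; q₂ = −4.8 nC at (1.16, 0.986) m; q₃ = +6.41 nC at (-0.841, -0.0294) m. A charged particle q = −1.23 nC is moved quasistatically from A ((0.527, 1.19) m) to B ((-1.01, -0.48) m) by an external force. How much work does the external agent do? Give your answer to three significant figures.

-1.63×10⁻⁷ J

For quasistatic motion the external work equals the change in potential energy: W_ext = qΔV = q(V_B − V_A).
At A: distances to the source charges are 1.73 m, 0.665 m, 1.83 m; V_A = Σ kqᵢ/rᵢ = -45.3 V.
At B: distances to the source charges are 1.27 m, 2.62 m, 0.481 m; V_B = Σ kqᵢ/rᵢ = 87.1 V.
ΔV = V_B − V_A = 132 V.
W_ext = qΔV = (-1.23×10⁻⁹ C)(132 V) = -1.63×10⁻⁷ J.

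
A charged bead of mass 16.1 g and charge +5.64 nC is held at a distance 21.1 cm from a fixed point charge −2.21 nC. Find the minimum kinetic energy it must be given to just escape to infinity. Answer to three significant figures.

5.31×10⁻⁷ J

To just escape, total mechanical energy must reach zero at infinity: ½mv²_min + U = 0, so ½mv²_min = −U = |kQq|/r.
|U| = |kQq|/r = (8.99×10⁹ N·m²/C²)(2.21×10⁻⁹)(5.64×10⁻⁹)/(0.211) = 5.31×10⁻⁷ J.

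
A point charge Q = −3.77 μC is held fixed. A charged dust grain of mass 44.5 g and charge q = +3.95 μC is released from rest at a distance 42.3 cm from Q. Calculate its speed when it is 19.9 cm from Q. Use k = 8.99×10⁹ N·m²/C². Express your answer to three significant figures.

Only the electrostatic force acts, so mechanical energy is conserved: ½mv² = U₁ − U₂ = kQq(1/r₁ − 1/r₂).
U₁ − U₂ = (8.99×10⁹ N·m²/C²)(-3.77×10⁻⁶ C)(3.95×10⁻⁶ C)(1/0.423 − 1/0.199) = 0.356 J.
v = √(2·0.356/0.0445) = 4.00 m/s.

4.00 m/s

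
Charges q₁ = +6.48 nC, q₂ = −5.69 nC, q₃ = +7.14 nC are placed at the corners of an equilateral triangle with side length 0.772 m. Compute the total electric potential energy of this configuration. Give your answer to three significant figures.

The assembly work is the sum of pairwise potential energies, U = Σ_{i<j} kqᵢqⱼ/rᵢⱼ.
All three pair separations equal the side length, 0.772 m.
U = (-4.29×10⁻⁷) + (5.39×10⁻⁷) + (-4.73×10⁻⁷) = -3.64×10⁻⁷ J.

-3.64×10⁻⁷ J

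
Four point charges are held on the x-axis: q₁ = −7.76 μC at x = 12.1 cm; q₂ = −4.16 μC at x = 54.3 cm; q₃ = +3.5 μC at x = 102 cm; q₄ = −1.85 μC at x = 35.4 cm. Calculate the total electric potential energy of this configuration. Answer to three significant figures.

0.974 J

The assembly work is the sum of pairwise potential energies, U = Σ_{i<j} kqᵢqⱼ/rᵢⱼ.
Pair separations: r₁₂ = 0.422 m, r₁₃ = 0.899 m, r₁₄ = 0.233 m, r₂₃ = 0.477 m, r₂₄ = 0.189 m, r₃₄ = 0.666 m.
Summing all 6 pair terms gives U = 0.974 J.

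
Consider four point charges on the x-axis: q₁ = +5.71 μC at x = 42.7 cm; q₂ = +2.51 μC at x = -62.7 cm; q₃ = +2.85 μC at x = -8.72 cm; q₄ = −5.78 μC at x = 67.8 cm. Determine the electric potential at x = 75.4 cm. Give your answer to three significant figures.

Electric potential is a scalar, so the contributions from each charge add algebraically: V = Σ kqᵢ/rᵢ.
Distances from the field point to each charge: r₁ = 0.327 m, r₂ = 1.38 m, r₃ = 0.841 m, r₄ = 0.0760 m.
V = k[(5.71×10⁻⁶)/(0.327) + (2.51×10⁻⁶)/(1.38) + (2.85×10⁻⁶)/(0.841) + (-5.78×10⁻⁶)/(0.0760)] = -4.80×10⁵ V.

-4.80×10⁵ V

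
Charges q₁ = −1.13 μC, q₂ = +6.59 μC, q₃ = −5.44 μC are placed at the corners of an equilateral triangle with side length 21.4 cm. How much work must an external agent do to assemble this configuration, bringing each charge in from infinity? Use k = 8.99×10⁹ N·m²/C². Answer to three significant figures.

The work to assemble the configuration equals its total potential energy, U = Σ kqᵢqⱼ/rᵢⱼ over all pairs.
All three pair separations equal the side length, 0.214 m.
U = (-0.313) + (0.258) + (-1.51) = -1.56 J.

-1.56 J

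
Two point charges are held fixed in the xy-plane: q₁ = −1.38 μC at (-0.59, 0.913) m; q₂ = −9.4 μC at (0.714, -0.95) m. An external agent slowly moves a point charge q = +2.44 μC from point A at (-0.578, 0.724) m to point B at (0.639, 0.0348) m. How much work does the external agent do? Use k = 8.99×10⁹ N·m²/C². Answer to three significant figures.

For quasistatic motion the external work equals the change in potential energy: W_ext = qΔV = q(V_B − V_A).
At A: distances to the source charges are 0.189 m, 2.11 m; V_A = Σ kqᵢ/rᵢ = -1.05×10⁵ V.
At B: distances to the source charges are 1.51 m, 0.988 m; V_B = Σ kqᵢ/rᵢ = -9.38×10⁴ V.
ΔV = V_B − V_A = 1.17×10⁴ V.
W_ext = qΔV = (2.44×10⁻⁶ C)(1.17×10⁴ V) = 0.0285 J.

0.0285 J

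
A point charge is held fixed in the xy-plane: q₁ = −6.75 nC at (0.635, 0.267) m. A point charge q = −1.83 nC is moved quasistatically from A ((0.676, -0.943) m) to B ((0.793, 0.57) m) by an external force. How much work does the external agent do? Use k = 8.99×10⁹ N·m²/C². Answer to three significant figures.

For quasistatic motion the external work equals the change in potential energy: W_ext = qΔV = q(V_B − V_A).
At A: distance to the source charge is 1.21 m; V_A = kq₁/r = -50.1 V.
At B: distance to the source charge is 0.342 m; V_B = kq₁/r = -178 V.
ΔV = V_B − V_A = -127 V.
W_ext = qΔV = (-1.83×10⁻⁹ C)(-127 V) = 2.33×10⁻⁷ J.

2.33×10⁻⁷ J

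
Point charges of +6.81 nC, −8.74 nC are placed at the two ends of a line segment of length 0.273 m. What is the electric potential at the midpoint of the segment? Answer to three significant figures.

The total potential is the scalar sum of each charge's contribution, V = Σ kqᵢ/rᵢ.
Each charge is 0.137 m from the midpoint.
V = k[(6.81×10⁻⁹)/(0.137) + (-8.74×10⁻⁹)/(0.137)] = -127 V.

-127 V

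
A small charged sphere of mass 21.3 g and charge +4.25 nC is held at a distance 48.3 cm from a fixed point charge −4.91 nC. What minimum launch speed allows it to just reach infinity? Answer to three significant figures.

To just escape, total mechanical energy must reach zero at infinity: ½mv²_min + U = 0, so ½mv²_min = −U = |kQq|/r.
|U| = |kQq|/r = (8.99×10⁹ N·m²/C²)(4.91×10⁻⁹)(4.25×10⁻⁹)/(0.483) = 3.88×10⁻⁷ J.
v_min = √(2|U|/m) = √(2·3.88×10⁻⁷/0.0213) = 6.04×10⁻³ m/s.

6.04×10⁻³ m/s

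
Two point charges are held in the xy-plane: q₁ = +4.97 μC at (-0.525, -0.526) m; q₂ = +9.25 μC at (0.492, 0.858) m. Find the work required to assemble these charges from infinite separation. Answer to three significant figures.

0.241 J

The assembly work is the sum of pairwise potential energies, U = Σ_{i<j} kqᵢqⱼ/rᵢⱼ.
Pair separations: r₁₂ = 1.72 m.
U = (0.241) = 0.241 J.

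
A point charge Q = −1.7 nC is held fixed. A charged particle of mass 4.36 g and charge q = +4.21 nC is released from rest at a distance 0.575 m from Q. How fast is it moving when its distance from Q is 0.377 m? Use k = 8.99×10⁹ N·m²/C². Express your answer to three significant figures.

5.19×10⁻³ m/s

Only the electrostatic force acts, so mechanical energy is conserved: ½mv² = U₁ − U₂ = kQq(1/r₁ − 1/r₂).
U₁ − U₂ = (8.99×10⁹ N·m²/C²)(-1.70×10⁻⁹ C)(4.21×10⁻⁹ C)(1/0.575 − 1/0.377) = 5.88×10⁻⁸ J.
v = √(2·5.88×10⁻⁸/4.36×10⁻³) = 5.19×10⁻³ m/s.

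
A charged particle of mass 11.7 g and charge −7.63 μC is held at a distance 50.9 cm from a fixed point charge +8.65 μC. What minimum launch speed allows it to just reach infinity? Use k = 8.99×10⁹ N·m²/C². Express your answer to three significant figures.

To just escape, total mechanical energy must reach zero at infinity: ½mv²_min + U = 0, so ½mv²_min = −U = |kQq|/r.
|U| = |kQq|/r = (8.99×10⁹ N·m²/C²)(8.65×10⁻⁶)(7.63×10⁻⁶)/(0.509) = 1.17 J.
v_min = √(2|U|/m) = √(2·1.17/0.0117) = 14.1 m/s.

14.1 m/s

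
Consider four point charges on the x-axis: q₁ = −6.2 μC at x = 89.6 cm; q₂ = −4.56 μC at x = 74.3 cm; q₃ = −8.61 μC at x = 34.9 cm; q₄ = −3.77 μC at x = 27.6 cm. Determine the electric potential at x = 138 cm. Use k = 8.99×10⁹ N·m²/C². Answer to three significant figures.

Electric potential is a scalar, so the contributions from each charge add algebraically: V = Σ kqᵢ/rᵢ.
Distances from the field point to each charge: r₁ = 0.484 m, r₂ = 0.637 m, r₃ = 1.03 m, r₄ = 1.10 m.
V = k[(-6.20×10⁻⁶)/(0.484) + (-4.56×10⁻⁶)/(0.637) + (-8.61×10⁻⁶)/(1.03) + (-3.77×10⁻⁶)/(1.10)] = -2.85×10⁵ V.

-2.85×10⁵ V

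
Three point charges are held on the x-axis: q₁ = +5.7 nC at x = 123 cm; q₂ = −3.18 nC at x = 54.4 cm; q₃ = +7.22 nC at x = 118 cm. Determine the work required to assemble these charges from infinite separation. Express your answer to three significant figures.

6.84×10⁻⁶ J

The assembly work is the sum of pairwise potential energies, U = Σ_{i<j} kqᵢqⱼ/rᵢⱼ.
Pair separations: r₁₂ = 0.686 m, r₁₃ = 0.0500 m, r₂₃ = 0.636 m.
U = (-2.38×10⁻⁷) + (7.40×10⁻⁶) + (-3.25×10⁻⁷) = 6.84×10⁻⁶ J.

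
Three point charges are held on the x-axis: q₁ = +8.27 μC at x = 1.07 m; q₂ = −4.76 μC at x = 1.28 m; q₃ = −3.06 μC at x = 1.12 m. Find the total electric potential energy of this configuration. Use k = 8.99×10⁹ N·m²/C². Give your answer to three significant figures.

The assembly work is the sum of pairwise potential energies, U = Σ_{i<j} kqᵢqⱼ/rᵢⱼ.
Pair separations: r₁₂ = 0.210 m, r₁₃ = 0.0500 m, r₂₃ = 0.160 m.
U = (-1.69) + (-4.55) + (0.818) = -5.42 J.

-5.42 J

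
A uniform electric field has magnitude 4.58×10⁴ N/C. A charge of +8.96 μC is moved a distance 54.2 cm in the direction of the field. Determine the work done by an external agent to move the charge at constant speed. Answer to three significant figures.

The potential change for a displacement 54.2 cm in the direction of the field is ΔV = −Ed = -2.48×10⁴ V.
W_ext = qΔV = -0.222 J.

-0.222 J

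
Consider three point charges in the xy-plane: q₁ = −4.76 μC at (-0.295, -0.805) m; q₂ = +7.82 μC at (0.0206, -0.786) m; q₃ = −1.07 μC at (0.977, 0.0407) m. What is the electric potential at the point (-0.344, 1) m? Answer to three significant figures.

8980 V

The total potential is the scalar sum of each charge's contribution, V = Σ kqᵢ/rᵢ.
Distances from the field point to each charge: r₁ = 1.81 m, r₂ = 1.82 m, r₃ = 1.63 m.
V = k[(-4.76×10⁻⁶)/(1.81) + (7.82×10⁻⁶)/(1.82) + (-1.07×10⁻⁶)/(1.63)] = 8980 V.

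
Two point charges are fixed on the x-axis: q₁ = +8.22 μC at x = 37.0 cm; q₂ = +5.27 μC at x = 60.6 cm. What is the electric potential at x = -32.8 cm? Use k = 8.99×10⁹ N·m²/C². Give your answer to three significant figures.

Electric potential is a scalar, so the contributions from each charge add algebraically: V = Σ kqᵢ/rᵢ.
Distances from the field point to each charge: r₁ = 0.698 m, r₂ = 0.934 m.
V = k[(8.22×10⁻⁶)/(0.698) + (5.27×10⁻⁶)/(0.934)] = 1.57×10⁵ V.

1.57×10⁵ V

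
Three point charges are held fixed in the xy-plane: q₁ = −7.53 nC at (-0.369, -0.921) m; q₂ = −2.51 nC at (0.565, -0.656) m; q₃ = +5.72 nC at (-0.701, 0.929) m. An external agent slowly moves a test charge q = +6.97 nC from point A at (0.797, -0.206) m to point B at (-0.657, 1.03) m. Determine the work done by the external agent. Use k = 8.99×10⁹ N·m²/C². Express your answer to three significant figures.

For quasistatic motion the external work equals the change in potential energy: W_ext = qΔV = q(V_B − V_A).
At A: distances to the source charges are 1.37 m, 0.506 m, 1.88 m; V_A = Σ kqᵢ/rᵢ = -66.7 V.
At B: distances to the source charges are 1.97 m, 2.08 m, 0.110 m; V_B = Σ kqᵢ/rᵢ = 422 V.
ΔV = V_B − V_A = 488 V.
W_ext = qΔV = (6.97×10⁻⁹ C)(488 V) = 3.40×10⁻⁶ J.

3.40×10⁻⁶ J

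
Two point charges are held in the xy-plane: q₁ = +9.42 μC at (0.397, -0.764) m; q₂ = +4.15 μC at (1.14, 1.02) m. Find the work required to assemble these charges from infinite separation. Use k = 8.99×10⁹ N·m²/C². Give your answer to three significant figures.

The work to assemble the configuration equals its total potential energy, U = Σ kqᵢqⱼ/rᵢⱼ over all pairs.
Pair separations: r₁₂ = 1.93 m.
U = (0.182) = 0.182 J.

0.182 J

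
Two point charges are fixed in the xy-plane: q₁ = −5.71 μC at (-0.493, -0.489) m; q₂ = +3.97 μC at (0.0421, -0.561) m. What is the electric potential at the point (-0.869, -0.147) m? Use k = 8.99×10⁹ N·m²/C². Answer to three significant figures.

-6.53×10⁴ V

Electric potential is a scalar, so the contributions from each charge add algebraically: V = Σ kqᵢ/rᵢ.
Distances from the field point to each charge: r₁ = 0.508 m, r₂ = 1.00 m.
V = k[(-5.71×10⁻⁶)/(0.508) + (3.97×10⁻⁶)/(1.00)] = -6.53×10⁴ V.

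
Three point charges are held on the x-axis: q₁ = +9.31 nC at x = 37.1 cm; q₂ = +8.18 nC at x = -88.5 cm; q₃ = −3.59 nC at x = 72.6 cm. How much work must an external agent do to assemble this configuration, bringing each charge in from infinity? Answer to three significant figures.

The work to assemble the configuration equals its total potential energy, U = Σ kqᵢqⱼ/rᵢⱼ over all pairs.
Pair separations: r₁₂ = 1.26 m, r₁₃ = 0.355 m, r₂₃ = 1.61 m.
U = (5.45×10⁻⁷) + (-8.46×10⁻⁷) + (-1.64×10⁻⁷) = -4.65×10⁻⁷ J.

-4.65×10⁻⁷ J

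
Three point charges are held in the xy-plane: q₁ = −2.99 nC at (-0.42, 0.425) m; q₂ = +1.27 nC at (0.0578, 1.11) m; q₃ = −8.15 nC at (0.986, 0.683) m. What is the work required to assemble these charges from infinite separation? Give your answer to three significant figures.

2.13×10⁻⁸ J

The work to assemble the configuration equals its total potential energy, U = Σ kqᵢqⱼ/rᵢⱼ over all pairs.
Pair separations: r₁₂ = 0.835 m, r₁₃ = 1.43 m, r₂₃ = 1.02 m.
U = (-4.09×10⁻⁸) + (1.53×10⁻⁷) + (-9.11×10⁻⁸) = 2.13×10⁻⁸ J.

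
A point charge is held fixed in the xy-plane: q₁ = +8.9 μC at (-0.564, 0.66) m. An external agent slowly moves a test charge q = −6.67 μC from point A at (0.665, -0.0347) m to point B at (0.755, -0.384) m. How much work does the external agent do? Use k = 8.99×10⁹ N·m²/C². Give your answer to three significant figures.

For quasistatic motion the external work equals the change in potential energy: W_ext = qΔV = q(V_B − V_A).
At A: distance to the source charge is 1.41 m; V_A = kq₁/r = 5.67×10⁴ V.
At B: distance to the source charge is 1.68 m; V_B = kq₁/r = 4.76×10⁴ V.
ΔV = V_B − V_A = -9110 V.
W_ext = qΔV = (-6.67×10⁻⁶ C)(-9110 V) = 0.0608 J.

0.0608 J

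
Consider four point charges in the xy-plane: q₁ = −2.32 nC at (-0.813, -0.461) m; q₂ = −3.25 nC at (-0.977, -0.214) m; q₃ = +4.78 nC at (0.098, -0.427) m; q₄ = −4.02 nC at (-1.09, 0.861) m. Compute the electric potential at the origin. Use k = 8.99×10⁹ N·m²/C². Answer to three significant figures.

20.5 V

The total potential is the scalar sum of each charge's contribution, V = Σ kqᵢ/rᵢ.
Distances from the field point to each charge: r₁ = 0.935 m, r₂ = 1.00 m, r₃ = 0.438 m, r₄ = 1.39 m.
V = k[(-2.32×10⁻⁹)/(0.935) + (-3.25×10⁻⁹)/(1.00) + (4.78×10⁻⁹)/(0.438) + (-4.02×10⁻⁹)/(1.39)] = 20.5 V.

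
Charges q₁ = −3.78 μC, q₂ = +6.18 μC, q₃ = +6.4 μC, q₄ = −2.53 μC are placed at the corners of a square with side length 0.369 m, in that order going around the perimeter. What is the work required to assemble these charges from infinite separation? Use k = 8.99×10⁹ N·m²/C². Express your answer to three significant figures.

-0.453 J

The work to assemble the configuration equals its total potential energy, U = Σ kqᵢqⱼ/rᵢⱼ over all pairs.
The four side pairs have separation 0.369 m and the two diagonal pairs 0.522 m.
Summing all 6 pair terms gives U = -0.453 J.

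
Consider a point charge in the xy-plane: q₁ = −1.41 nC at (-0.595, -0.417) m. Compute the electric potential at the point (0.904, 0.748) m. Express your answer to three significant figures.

The total potential is the scalar sum of each charge's contribution, V = Σ kqᵢ/rᵢ.
Distances from the field point to each charge: r₁ = 1.90 m.
V = k[(-1.41×10⁻⁹)/(1.90)] = -6.68 V.

-6.68 V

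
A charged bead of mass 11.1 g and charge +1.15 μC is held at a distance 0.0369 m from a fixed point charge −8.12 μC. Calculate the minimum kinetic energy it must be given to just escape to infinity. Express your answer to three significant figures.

2.28 J

To just escape, total mechanical energy must reach zero at infinity: ½mv²_min + U = 0, so ½mv²_min = −U = |kQq|/r.
|U| = |kQq|/r = (8.99×10⁹ N·m²/C²)(8.12×10⁻⁶)(1.15×10⁻⁶)/(0.0369) = 2.28 J.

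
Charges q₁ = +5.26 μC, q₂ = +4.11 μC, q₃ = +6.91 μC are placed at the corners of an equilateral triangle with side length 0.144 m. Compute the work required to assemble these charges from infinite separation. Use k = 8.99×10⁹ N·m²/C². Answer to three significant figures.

The work to assemble the configuration equals its total potential energy, U = Σ kqᵢqⱼ/rᵢⱼ over all pairs.
All three pair separations equal the side length, 0.144 m.
U = (1.35) + (2.27) + (1.77) = 5.39 J.

5.39 J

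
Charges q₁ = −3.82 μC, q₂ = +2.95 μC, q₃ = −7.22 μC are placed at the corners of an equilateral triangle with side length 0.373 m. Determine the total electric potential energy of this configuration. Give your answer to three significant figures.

The work to assemble the configuration equals its total potential energy, U = Σ kqᵢqⱼ/rᵢⱼ over all pairs.
All three pair separations equal the side length, 0.373 m.
U = (-0.272) + (0.665) + (-0.513) = -0.120 J.

-0.120 J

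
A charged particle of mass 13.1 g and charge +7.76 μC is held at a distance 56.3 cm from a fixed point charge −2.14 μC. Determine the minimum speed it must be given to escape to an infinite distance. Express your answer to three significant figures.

6.36 m/s

To just escape, total mechanical energy must reach zero at infinity: ½mv²_min + U = 0, so ½mv²_min = −U = |kQq|/r.
|U| = |kQq|/r = (8.99×10⁹ N·m²/C²)(2.14×10⁻⁶)(7.76×10⁻⁶)/(0.563) = 0.265 J.
v_min = √(2|U|/m) = √(2·0.265/0.0131) = 6.36 m/s.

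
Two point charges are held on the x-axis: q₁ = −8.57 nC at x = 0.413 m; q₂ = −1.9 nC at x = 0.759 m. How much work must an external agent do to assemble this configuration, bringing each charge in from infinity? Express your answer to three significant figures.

The assembly work is the sum of pairwise potential energies, U = Σ_{i<j} kqᵢqⱼ/rᵢⱼ.
Pair separations: r₁₂ = 0.346 m.
U = (4.23×10⁻⁷) = 4.23×10⁻⁷ J.

4.23×10⁻⁷ J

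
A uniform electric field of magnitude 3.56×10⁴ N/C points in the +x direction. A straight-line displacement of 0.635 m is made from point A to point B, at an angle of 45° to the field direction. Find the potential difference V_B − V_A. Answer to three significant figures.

-1.60×10⁴ V

Only the component of displacement along E changes the potential: ΔV = −E·d·cosθ.
ΔV = −(3.56×10⁴ V/m)(0.635 m)cos45° = -1.60×10⁴ V.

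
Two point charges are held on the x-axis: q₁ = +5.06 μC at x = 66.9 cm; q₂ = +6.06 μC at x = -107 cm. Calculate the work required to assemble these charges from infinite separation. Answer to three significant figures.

0.159 J

The work to assemble the configuration equals its total potential energy, U = Σ kqᵢqⱼ/rᵢⱼ over all pairs.
Pair separations: r₁₂ = 1.74 m.
U = (0.159) = 0.159 J.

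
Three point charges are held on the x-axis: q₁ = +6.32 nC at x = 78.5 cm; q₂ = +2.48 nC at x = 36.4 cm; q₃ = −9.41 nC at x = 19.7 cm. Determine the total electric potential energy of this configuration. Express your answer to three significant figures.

-1.83×10⁻⁶ J

The assembly work is the sum of pairwise potential energies, U = Σ_{i<j} kqᵢqⱼ/rᵢⱼ.
Pair separations: r₁₂ = 0.421 m, r₁₃ = 0.588 m, r₂₃ = 0.167 m.
U = (3.35×10⁻⁷) + (-9.09×10⁻⁷) + (-1.26×10⁻⁶) = -1.83×10⁻⁶ J.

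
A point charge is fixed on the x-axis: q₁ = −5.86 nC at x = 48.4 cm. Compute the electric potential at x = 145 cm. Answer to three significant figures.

Electric potential is a scalar, so the contributions from each charge add algebraically: V = Σ kqᵢ/rᵢ.
V = k[(-5.86×10⁻⁹)/(0.966)] = -54.5 V.

-54.5 V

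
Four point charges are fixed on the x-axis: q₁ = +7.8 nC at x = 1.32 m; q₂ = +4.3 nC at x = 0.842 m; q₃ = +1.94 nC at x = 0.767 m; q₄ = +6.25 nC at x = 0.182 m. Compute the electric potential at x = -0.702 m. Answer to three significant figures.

The total potential is the scalar sum of each charge's contribution, V = Σ kqᵢ/rᵢ.
Distances from the field point to each charge: r₁ = 2.02 m, r₂ = 1.54 m, r₃ = 1.47 m, r₄ = 0.884 m.
V = k[(7.80×10⁻⁹)/(2.02) + (4.30×10⁻⁹)/(1.54) + (1.94×10⁻⁹)/(1.47) + (6.25×10⁻⁹)/(0.884)] = 135 V.

135 V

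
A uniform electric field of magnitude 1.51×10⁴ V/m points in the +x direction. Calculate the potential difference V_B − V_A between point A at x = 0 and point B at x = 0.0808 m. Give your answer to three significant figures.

-1220 V

In a uniform field, potential decreases in the direction of E: V_B − V_A = −E·Δx.
V_B − V_A = −(1.51×10⁴ V/m)(0.0808 m) = -1220 V.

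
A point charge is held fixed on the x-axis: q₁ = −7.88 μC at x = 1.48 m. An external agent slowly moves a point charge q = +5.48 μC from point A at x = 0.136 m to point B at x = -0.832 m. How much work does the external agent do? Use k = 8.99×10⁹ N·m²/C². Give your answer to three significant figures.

0.121 J

For quasistatic motion the external work equals the change in potential energy: W_ext = qΔV = q(V_B − V_A).
At A: distance to the source charge is 1.34 m; V_A = kq₁/r = -5.27×10⁴ V.
At B: distance to the source charge is 2.31 m; V_B = kq₁/r = -3.06×10⁴ V.
ΔV = V_B − V_A = 2.21×10⁴ V.
W_ext = qΔV = (5.48×10⁻⁶ C)(2.21×10⁴ V) = 0.121 J.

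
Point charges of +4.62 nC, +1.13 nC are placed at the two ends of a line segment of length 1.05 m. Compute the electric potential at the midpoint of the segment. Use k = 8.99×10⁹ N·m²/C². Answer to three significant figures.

98.5 V

The total potential is the scalar sum of each charge's contribution, V = Σ kqᵢ/rᵢ.
Each charge is 0.525 m from the midpoint.
V = k[(4.62×10⁻⁹)/(0.525) + (1.13×10⁻⁹)/(0.525)] = 98.5 V.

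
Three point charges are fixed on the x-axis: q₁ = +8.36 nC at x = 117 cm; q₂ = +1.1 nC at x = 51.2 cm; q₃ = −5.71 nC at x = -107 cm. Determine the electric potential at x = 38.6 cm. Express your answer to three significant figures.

139 V

The total potential is the scalar sum of each charge's contribution, V = Σ kqᵢ/rᵢ.
Distances from the field point to each charge: r₁ = 0.784 m, r₂ = 0.126 m, r₃ = 1.46 m.
V = k[(8.36×10⁻⁹)/(0.784) + (1.10×10⁻⁹)/(0.126) + (-5.71×10⁻⁹)/(1.46)] = 139 V.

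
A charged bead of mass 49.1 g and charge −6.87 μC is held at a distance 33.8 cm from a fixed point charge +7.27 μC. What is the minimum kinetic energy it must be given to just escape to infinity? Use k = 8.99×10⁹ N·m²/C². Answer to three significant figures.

To just escape, total mechanical energy must reach zero at infinity: ½mv²_min + U = 0, so ½mv²_min = −U = |kQq|/r.
|U| = |kQq|/r = (8.99×10⁹ N·m²/C²)(7.27×10⁻⁶)(6.87×10⁻⁶)/(0.338) = 1.33 J.

1.33 J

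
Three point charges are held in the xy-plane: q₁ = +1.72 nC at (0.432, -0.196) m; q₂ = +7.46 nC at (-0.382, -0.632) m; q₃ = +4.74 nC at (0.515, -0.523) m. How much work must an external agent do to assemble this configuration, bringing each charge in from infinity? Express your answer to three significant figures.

6.94×10⁻⁷ J

The work to assemble the configuration equals its total potential energy, U = Σ kqᵢqⱼ/rᵢⱼ over all pairs.
Pair separations: r₁₂ = 0.923 m, r₁₃ = 0.337 m, r₂₃ = 0.904 m.
U = (1.25×10⁻⁷) + (2.17×10⁻⁷) + (3.52×10⁻⁷) = 6.94×10⁻⁷ J.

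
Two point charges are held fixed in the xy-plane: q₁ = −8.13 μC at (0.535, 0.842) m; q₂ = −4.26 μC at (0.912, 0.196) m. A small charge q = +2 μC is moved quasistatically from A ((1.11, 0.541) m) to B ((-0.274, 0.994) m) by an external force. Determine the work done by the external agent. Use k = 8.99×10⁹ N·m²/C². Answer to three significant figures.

For quasistatic motion the external work equals the change in potential energy: W_ext = qΔV = q(V_B − V_A).
At A: distances to the source charges are 0.649 m, 0.398 m; V_A = Σ kqᵢ/rᵢ = -2.09×10⁵ V.
At B: distances to the source charges are 0.823 m, 1.43 m; V_B = Σ kqᵢ/rᵢ = -1.16×10⁵ V.
ΔV = V_B − V_A = 9.33×10⁴ V.
W_ext = qΔV = (2.00×10⁻⁶ C)(9.33×10⁴ V) = 0.187 J.

0.187 J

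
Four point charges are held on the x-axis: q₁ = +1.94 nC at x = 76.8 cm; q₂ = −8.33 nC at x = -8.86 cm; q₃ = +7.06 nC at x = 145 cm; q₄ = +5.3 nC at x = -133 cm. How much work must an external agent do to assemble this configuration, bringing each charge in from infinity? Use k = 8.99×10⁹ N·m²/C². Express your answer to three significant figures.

-4.87×10⁻⁷ J

The assembly work is the sum of pairwise potential energies, U = Σ_{i<j} kqᵢqⱼ/rᵢⱼ.
Pair separations: r₁₂ = 0.857 m, r₁₃ = 0.682 m, r₁₄ = 2.10 m, r₂₃ = 1.54 m, r₂₄ = 1.24 m, r₃₄ = 2.78 m.
Summing all 6 pair terms gives U = -4.87×10⁻⁷ J.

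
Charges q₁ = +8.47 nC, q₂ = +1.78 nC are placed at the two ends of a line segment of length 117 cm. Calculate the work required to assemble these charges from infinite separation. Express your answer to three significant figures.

1.16×10⁻⁷ J

The assembly work is the sum of pairwise potential energies, U = Σ_{i<j} kqᵢqⱼ/rᵢⱼ.
The separation is r = 1.17 m.
U = (1.16×10⁻⁷) = 1.16×10⁻⁷ J.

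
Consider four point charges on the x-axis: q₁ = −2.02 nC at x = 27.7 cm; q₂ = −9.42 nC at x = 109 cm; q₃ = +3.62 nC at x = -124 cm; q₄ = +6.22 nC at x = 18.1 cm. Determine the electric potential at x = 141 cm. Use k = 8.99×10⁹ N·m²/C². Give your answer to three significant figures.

Electric potential is a scalar, so the contributions from each charge add algebraically: V = Σ kqᵢ/rᵢ.
Distances from the field point to each charge: r₁ = 1.13 m, r₂ = 0.320 m, r₃ = 2.65 m, r₄ = 1.23 m.
V = k[(-2.02×10⁻⁹)/(1.13) + (-9.42×10⁻⁹)/(0.320) + (3.62×10⁻⁹)/(2.65) + (6.22×10⁻⁹)/(1.23)] = -223 V.

-223 V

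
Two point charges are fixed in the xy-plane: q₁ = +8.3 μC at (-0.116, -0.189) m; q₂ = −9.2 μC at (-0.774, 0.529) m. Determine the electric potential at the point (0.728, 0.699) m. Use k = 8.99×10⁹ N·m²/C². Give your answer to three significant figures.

The total potential is the scalar sum of each charge's contribution, V = Σ kqᵢ/rᵢ.
Distances from the field point to each charge: r₁ = 1.23 m, r₂ = 1.51 m.
V = k[(8.30×10⁻⁶)/(1.23) + (-9.20×10⁻⁶)/(1.51)] = 6190 V.

6190 V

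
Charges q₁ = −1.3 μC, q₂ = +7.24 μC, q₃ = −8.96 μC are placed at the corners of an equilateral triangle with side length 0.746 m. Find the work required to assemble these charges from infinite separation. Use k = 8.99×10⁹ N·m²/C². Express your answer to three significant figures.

-0.755 J

The work to assemble the configuration equals its total potential energy, U = Σ kqᵢqⱼ/rᵢⱼ over all pairs.
All three pair separations equal the side length, 0.746 m.
U = (-0.113) + (0.140) + (-0.782) = -0.755 J.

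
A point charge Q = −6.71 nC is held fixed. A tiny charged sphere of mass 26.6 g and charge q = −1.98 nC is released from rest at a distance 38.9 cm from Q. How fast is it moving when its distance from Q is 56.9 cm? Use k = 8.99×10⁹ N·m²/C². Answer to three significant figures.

2.70×10⁻³ m/s

Only the electrostatic force acts, so mechanical energy is conserved: ½mv² = U₁ − U₂ = kQq(1/r₁ − 1/r₂).
U₁ − U₂ = (8.99×10⁹ N·m²/C²)(-6.71×10⁻⁹ C)(-1.98×10⁻⁹ C)(1/0.389 − 1/0.569) = 9.71×10⁻⁸ J.
v = √(2·9.71×10⁻⁸/0.0266) = 2.70×10⁻³ m/s.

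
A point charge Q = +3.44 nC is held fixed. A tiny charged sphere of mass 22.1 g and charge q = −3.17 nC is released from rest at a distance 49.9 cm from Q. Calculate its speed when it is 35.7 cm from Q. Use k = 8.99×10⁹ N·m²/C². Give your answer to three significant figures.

2.66×10⁻³ m/s

Only the electrostatic force acts, so mechanical energy is conserved: ½mv² = U₁ − U₂ = kQq(1/r₁ − 1/r₂).
U₁ − U₂ = (8.99×10⁹ N·m²/C²)(3.44×10⁻⁹ C)(-3.17×10⁻⁹ C)(1/0.499 − 1/0.357) = 7.81×10⁻⁸ J.
v = √(2·7.81×10⁻⁸/0.0221) = 2.66×10⁻³ m/s.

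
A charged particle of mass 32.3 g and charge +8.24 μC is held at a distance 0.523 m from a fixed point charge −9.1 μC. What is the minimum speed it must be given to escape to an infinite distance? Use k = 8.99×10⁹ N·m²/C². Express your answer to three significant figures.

8.93 m/s

To just escape, total mechanical energy must reach zero at infinity: ½mv²_min + U = 0, so ½mv²_min = −U = |kQq|/r.
|U| = |kQq|/r = (8.99×10⁹ N·m²/C²)(9.10×10⁻⁶)(8.24×10⁻⁶)/(0.523) = 1.29 J.
v_min = √(2|U|/m) = √(2·1.29/0.0323) = 8.93 m/s.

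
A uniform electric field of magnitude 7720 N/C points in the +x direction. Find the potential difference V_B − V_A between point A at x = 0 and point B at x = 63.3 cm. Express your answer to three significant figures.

-4890 V

In a uniform field, potential decreases in the direction of E: V_B − V_A = −E·Δx.
V_B − V_A = −(7720 V/m)(0.633 m) = -4890 V.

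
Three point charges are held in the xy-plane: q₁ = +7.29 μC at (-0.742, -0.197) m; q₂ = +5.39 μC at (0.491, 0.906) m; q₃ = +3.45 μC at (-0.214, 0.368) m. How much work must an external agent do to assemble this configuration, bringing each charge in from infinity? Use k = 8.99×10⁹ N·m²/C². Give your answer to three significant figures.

0.694 J

The work to assemble the configuration equals its total potential energy, U = Σ kqᵢqⱼ/rᵢⱼ over all pairs.
Pair separations: r₁₂ = 1.65 m, r₁₃ = 0.773 m, r₂₃ = 0.887 m.
U = (0.214) + (0.292) + (0.189) = 0.694 J.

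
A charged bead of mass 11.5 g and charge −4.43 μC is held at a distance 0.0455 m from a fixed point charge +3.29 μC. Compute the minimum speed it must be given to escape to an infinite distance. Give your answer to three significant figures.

22.4 m/s

To just escape, total mechanical energy must reach zero at infinity: ½mv²_min + U = 0, so ½mv²_min = −U = |kQq|/r.
|U| = |kQq|/r = (8.99×10⁹ N·m²/C²)(3.29×10⁻⁶)(4.43×10⁻⁶)/(0.0455) = 2.88 J.
v_min = √(2|U|/m) = √(2·2.88/0.0115) = 22.4 m/s.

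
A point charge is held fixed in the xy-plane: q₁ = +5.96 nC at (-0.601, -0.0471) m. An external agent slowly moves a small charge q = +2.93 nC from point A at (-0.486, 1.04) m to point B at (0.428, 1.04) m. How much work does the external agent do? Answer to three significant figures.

-3.87×10⁻⁸ J

For quasistatic motion the external work equals the change in potential energy: W_ext = qΔV = q(V_B − V_A).
At A: distance to the source charge is 1.09 m; V_A = kq₁/r = 49.0 V.
At B: distance to the source charge is 1.50 m; V_B = kq₁/r = 35.8 V.
ΔV = V_B − V_A = -13.2 V.
W_ext = qΔV = (2.93×10⁻⁹ C)(-13.2 V) = -3.87×10⁻⁸ J.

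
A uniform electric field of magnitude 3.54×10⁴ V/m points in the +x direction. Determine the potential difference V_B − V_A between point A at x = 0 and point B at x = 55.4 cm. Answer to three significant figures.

-1.96×10⁴ V

In a uniform field, potential decreases in the direction of E: V_B − V_A = −E·Δx.
V_B − V_A = −(3.54×10⁴ V/m)(0.554 m) = -1.96×10⁴ V.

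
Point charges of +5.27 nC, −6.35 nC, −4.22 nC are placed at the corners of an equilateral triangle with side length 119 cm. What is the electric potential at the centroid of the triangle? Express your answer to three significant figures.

The total potential is the scalar sum of each charge's contribution, V = Σ kqᵢ/rᵢ.
The distance from each vertex to the centroid is a/√3 = 0.687 m.
V = k[(5.27×10⁻⁹)/(0.687) + (-6.35×10⁻⁹)/(0.687) + (-4.22×10⁻⁹)/(0.687)] = -69.4 V.

-69.4 V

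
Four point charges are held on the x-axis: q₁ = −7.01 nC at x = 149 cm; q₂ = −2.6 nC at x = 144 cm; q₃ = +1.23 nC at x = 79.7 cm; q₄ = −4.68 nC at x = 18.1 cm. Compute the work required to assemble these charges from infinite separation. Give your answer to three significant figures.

The work to assemble the configuration equals its total potential energy, U = Σ kqᵢqⱼ/rᵢⱼ over all pairs.
Pair separations: r₁₂ = 0.0500 m, r₁₃ = 0.693 m, r₁₄ = 1.31 m, r₂₃ = 0.643 m, r₂₄ = 1.26 m, r₃₄ = 0.616 m.
Summing all 6 pair terms gives U = 3.35×10⁻⁶ J.

3.35×10⁻⁶ J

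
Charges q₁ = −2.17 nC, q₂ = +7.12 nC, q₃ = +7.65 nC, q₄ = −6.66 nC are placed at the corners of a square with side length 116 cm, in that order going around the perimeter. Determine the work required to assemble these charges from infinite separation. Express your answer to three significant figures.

The assembly work is the sum of pairwise potential energies, U = Σ_{i<j} kqᵢqⱼ/rᵢⱼ.
The four side pairs have separation 1.16 m and the two diagonal pairs 1.64 m.
Summing all 6 pair terms gives U = -3.31×10⁻⁷ J.

-3.31×10⁻⁷ J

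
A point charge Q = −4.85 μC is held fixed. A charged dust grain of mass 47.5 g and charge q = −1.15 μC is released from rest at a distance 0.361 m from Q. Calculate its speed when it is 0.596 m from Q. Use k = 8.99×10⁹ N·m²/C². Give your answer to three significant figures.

Only the electrostatic force acts, so mechanical energy is conserved: ½mv² = U₁ − U₂ = kQq(1/r₁ − 1/r₂).
U₁ − U₂ = (8.99×10⁹ N·m²/C²)(-4.85×10⁻⁶ C)(-1.15×10⁻⁶ C)(1/0.361 − 1/0.596) = 0.0548 J.
v = √(2·0.0548/0.0475) = 1.52 m/s.

1.52 m/s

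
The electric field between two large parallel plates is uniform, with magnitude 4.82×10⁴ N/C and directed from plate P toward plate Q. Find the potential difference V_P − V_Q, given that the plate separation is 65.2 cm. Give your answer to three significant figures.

3.14×10⁴ V

In a uniform field, potential decreases in the direction of E: ΔV = −E·d for a displacement d parallel to E.
Going from Q to P is a displacement of 65.2 cm opposite to the field, so V_P − V_Q = +Ed = 3.14×10⁴ V.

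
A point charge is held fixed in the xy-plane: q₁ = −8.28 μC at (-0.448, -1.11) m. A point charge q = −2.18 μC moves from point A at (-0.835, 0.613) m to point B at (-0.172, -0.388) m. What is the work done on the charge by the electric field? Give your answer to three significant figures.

-0.118 J

The work done by the electric force is W_field = −ΔU = −q(V_B − V_A) = q(V_A − V_B).
At A: distance to the source charge is 1.77 m; V_A = kq₁/r = -4.22×10⁴ V.
At B: distance to the source charge is 0.773 m; V_B = kq₁/r = -9.63×10⁴ V.
ΔV = V_B − V_A = -5.42×10⁴ V.
W_field = −qΔV = −(-2.18×10⁻⁶ C)(-5.42×10⁴ V) = -0.118 J.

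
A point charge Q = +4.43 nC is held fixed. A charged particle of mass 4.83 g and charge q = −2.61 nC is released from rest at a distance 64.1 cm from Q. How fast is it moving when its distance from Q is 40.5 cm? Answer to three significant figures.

Only the electrostatic force acts, so mechanical energy is conserved: ½mv² = U₁ − U₂ = kQq(1/r₁ − 1/r₂).
U₁ − U₂ = (8.99×10⁹ N·m²/C²)(4.43×10⁻⁹ C)(-2.61×10⁻⁹ C)(1/0.641 − 1/0.405) = 9.45×10⁻⁸ J.
v = √(2·9.45×10⁻⁸/4.83×10⁻³) = 6.26×10⁻³ m/s.

6.26×10⁻³ m/s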